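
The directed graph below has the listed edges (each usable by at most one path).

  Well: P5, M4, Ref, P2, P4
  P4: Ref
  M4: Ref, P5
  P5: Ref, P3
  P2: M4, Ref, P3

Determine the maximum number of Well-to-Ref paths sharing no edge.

5

Assign every edge capacity 1; by Menger, the answer equals the max flow.
Path Well→Ref (+1); total 1.
Path Well→P2→Ref (+1); total 2.
Path Well→M4→Ref (+1); total 3.
Path Well→P5→Ref (+1); total 4.
Path Well→P4→Ref (+1); total 5.
No residual Well→Ref path; max flow = 5.
Certifying cut of size 5: {Well→M4, Well→P2, Well→P4, Well→P5, Well→Ref}.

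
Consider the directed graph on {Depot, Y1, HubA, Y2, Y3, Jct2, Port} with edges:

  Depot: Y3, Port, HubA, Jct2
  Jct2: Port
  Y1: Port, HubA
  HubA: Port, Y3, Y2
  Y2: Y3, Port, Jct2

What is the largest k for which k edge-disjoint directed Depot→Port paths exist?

Assign every edge capacity 1; by Menger, the answer equals the max flow.
Path Depot→Port (+1); total 1.
Path Depot→HubA→Port (+1); total 2.
Path Depot→Jct2→Port (+1); total 3.
No residual Depot→Port path; max flow = 3.
Certifying cut of size 3: {Depot→HubA, Depot→Jct2, Depot→Port}.

3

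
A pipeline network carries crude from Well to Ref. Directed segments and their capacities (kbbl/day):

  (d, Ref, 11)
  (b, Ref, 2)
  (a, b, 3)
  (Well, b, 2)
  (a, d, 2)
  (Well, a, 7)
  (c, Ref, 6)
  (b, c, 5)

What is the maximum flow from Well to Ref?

7

Augment Well→b→Ref: bottleneck 2, flow now 2.
Augment Well→a→d→Ref: bottleneck 2, flow now 4.
Augment Well→a→b→c→Ref: bottleneck 3, flow now 7.
No augmenting path remains; maximum flow = 7.
In the residual graph, reachable from Well: {Well, a}.
Min-cut edges: Well→b (2), a→b (3), a→d (2); capacity 2 + 3 + 2 = 7.
This cut is saturated, so no flow can exceed 7.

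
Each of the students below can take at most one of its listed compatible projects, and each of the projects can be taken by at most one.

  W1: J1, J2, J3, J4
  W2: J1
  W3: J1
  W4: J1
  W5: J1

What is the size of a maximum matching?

Unit-capacity flow: source→left, listed edges, right→sink; max matching = max flow.
Augmenting path W1→J1 (+1); matched 1.
Augmenting path W2→J1→W1→J2 (+1); matched 2.
No augmenting path remains; maximum matching = 2.
König certificate: {W1, J1} is a vertex cover of size 2 (every listed pair touches it), so no matching can be larger.

2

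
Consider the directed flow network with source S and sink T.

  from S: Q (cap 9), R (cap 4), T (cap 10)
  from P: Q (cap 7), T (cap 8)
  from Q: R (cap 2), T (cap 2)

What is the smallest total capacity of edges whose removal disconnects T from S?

12

Augment S→T: bottleneck 10, flow now 10.
Augment S→Q→T: bottleneck 2, flow now 12.
No augmenting path remains; maximum flow = 12.
By max-flow min-cut, the minimum cut capacity equals the max flow.
In the residual graph, reachable from S: {S, Q, R}.
Min-cut edges: S→T (10), Q→T (2); capacity 10 + 2 = 12.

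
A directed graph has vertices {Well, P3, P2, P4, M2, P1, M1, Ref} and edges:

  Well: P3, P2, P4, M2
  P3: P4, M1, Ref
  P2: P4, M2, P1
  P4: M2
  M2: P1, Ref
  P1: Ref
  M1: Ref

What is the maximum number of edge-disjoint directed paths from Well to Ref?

3

Assign every edge capacity 1; by Menger, the answer equals the max flow.
Path Well→P3→Ref (+1); total 1.
Path Well→M2→Ref (+1); total 2.
Path Well→P2→P1→Ref (+1); total 3.
No residual Well→Ref path; max flow = 3.
Certifying cut of size 3: {M2→Ref, P1→Ref, Well→P3}.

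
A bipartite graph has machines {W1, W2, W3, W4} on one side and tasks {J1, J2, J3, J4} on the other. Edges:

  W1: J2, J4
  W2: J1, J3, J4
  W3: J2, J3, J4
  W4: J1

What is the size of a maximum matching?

Unit-capacity flow: source→left, listed edges, right→sink; max matching = max flow.
Augmenting path W1→J2 (+1); matched 1.
Augmenting path W2→J1 (+1); matched 2.
Augmenting path W3→J3 (+1); matched 3.
Augmenting path W4→J1→W2→J4 (+1); matched 4.
No augmenting path remains; maximum matching = 4.
König certificate: {W1, W2, W3, W4} is a vertex cover of size 4 (every listed pair touches it), so no matching can be larger.

4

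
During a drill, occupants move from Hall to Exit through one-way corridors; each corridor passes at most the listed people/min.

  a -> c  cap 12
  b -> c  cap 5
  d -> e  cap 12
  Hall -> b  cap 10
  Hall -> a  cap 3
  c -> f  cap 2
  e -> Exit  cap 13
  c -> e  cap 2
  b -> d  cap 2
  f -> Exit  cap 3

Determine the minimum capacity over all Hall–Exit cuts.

Augment Hall→a→c→e→Exit: bottleneck 2, flow now 2.
Augment Hall→a→c→f→Exit: bottleneck 1, flow now 3.
Augment Hall→b→c→f→Exit: bottleneck 1, flow now 4.
Augment Hall→b→d→e→Exit: bottleneck 2, flow now 6.
No augmenting path remains; maximum flow = 6.
By max-flow min-cut, the minimum cut capacity equals the max flow.
In the residual graph, reachable from Hall: {Hall, a, b, c}.
Min-cut edges: b→d (2), c→e (2), c→f (2); capacity 2 + 2 + 2 = 6.

6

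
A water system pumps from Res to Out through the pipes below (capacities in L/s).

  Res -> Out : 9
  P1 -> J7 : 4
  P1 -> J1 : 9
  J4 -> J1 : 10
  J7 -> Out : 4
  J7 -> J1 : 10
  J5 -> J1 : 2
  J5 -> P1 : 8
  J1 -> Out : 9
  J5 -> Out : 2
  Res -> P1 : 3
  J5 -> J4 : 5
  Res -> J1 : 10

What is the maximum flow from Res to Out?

Augment Res→Out: bottleneck 9, flow now 9.
Augment Res→J1→Out: bottleneck 9, flow now 18.
Augment Res→P1→J7→Out: bottleneck 3, flow now 21.
No augmenting path remains; maximum flow = 21.
In the residual graph, reachable from Res: {Res, J1}.
Min-cut edges: Res→P1 (3), Res→Out (9), J1→Out (9); capacity 3 + 9 + 9 = 21.
This cut is saturated, so no flow can exceed 21.

21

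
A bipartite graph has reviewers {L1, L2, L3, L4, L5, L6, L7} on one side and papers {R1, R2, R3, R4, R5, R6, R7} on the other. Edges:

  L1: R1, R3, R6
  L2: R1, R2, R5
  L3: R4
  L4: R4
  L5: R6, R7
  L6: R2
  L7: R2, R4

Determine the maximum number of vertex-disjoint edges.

Unit-capacity flow: source→left, listed edges, right→sink; max matching = max flow.
Augmenting path L1→R1 (+1); matched 1.
Augmenting path L2→R2 (+1); matched 2.
Augmenting path L3→R4 (+1); matched 3.
Augmenting path L5→R6 (+1); matched 4.
Augmenting path L6→R2→L2→R5 (+1); matched 5.
No augmenting path remains; maximum matching = 5.
König certificate: {L1, L2, L5, R2, R4} is a vertex cover of size 5 (every listed pair touches it), so no matching can be larger.

5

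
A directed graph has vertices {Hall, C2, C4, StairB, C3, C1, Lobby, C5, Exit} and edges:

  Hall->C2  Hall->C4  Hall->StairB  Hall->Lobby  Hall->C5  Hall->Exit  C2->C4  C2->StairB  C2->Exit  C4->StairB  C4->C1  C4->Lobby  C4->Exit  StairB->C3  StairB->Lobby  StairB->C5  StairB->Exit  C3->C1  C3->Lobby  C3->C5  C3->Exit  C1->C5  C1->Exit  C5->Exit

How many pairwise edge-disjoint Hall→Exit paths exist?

Assign every edge capacity 1; by Menger, the answer equals the max flow.
Path Hall→Exit (+1); total 1.
Path Hall→C2→Exit (+1); total 2.
Path Hall→C4→Exit (+1); total 3.
Path Hall→StairB→Exit (+1); total 4.
Path Hall→C5→Exit (+1); total 5.
No residual Hall→Exit path; max flow = 5.
Certifying cut of size 5: {Hall→C2, Hall→C4, Hall→C5, Hall→Exit, Hall→StairB}.

5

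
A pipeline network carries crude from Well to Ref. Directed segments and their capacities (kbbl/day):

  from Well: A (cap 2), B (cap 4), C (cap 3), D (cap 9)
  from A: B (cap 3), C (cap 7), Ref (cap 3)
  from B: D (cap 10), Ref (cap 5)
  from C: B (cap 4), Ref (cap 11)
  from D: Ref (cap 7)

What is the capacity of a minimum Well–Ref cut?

Augment Well→A→Ref: bottleneck 2, flow now 2.
Augment Well→B→Ref: bottleneck 4, flow now 6.
Augment Well→C→Ref: bottleneck 3, flow now 9.
Augment Well→D→Ref: bottleneck 7, flow now 16.
No augmenting path remains; maximum flow = 16.
By max-flow min-cut, the minimum cut capacity equals the max flow.
In the residual graph, reachable from Well: {Well, D}.
Min-cut edges: Well→A (2), Well→B (4), Well→C (3), D→Ref (7); capacity 2 + 4 + 3 + 7 = 16.

16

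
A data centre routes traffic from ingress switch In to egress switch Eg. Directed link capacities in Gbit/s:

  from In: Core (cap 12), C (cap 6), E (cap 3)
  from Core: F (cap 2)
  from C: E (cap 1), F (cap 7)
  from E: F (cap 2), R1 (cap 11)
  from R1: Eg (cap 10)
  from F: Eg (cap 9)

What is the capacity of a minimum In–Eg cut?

11

Augment In→Core→F→Eg: bottleneck 2, flow now 2.
Augment In→C→F→Eg: bottleneck 6, flow now 8.
Augment In→E→R1→Eg: bottleneck 3, flow now 11.
No augmenting path remains; maximum flow = 11.
By max-flow min-cut, the minimum cut capacity equals the max flow.
In the residual graph, reachable from In: {In, Core}.
Min-cut edges: In→C (6), In→E (3), Core→F (2); capacity 6 + 3 + 2 = 11.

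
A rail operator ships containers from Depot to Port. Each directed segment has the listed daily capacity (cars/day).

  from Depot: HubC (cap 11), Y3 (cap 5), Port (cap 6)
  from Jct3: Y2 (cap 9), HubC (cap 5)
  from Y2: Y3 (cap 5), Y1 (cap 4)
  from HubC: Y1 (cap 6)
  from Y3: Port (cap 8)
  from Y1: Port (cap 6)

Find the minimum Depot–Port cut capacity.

Augment Depot→Port: bottleneck 6, flow now 6.
Augment Depot→Y3→Port: bottleneck 5, flow now 11.
Augment Depot→HubC→Y1→Port: bottleneck 6, flow now 17.
No augmenting path remains; maximum flow = 17.
By max-flow min-cut, the minimum cut capacity equals the max flow.
In the residual graph, reachable from Depot: {Depot, HubC}.
Min-cut edges: Depot→Y3 (5), Depot→Port (6), HubC→Y1 (6); capacity 5 + 6 + 6 = 17.

17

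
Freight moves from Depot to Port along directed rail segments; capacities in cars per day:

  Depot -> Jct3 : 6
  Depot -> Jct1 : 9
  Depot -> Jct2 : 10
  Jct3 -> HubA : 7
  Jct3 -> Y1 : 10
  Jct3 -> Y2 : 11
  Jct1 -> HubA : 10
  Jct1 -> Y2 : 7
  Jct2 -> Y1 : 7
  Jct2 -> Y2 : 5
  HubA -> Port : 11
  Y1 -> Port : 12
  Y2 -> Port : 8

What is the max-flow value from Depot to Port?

25

Augment Depot→Jct3→HubA→Port: bottleneck 6, flow now 6.
Augment Depot→Jct1→HubA→Port: bottleneck 5, flow now 11.
Augment Depot→Jct1→Y2→Port: bottleneck 4, flow now 15.
Augment Depot→Jct2→Y1→Port: bottleneck 7, flow now 22.
Augment Depot→Jct2→Y2→Port: bottleneck 3, flow now 25.
No augmenting path remains; maximum flow = 25.
In the residual graph, reachable from Depot: {Depot}.
Min-cut edges: Depot→Jct3 (6), Depot→Jct1 (9), Depot→Jct2 (10); capacity 6 + 9 + 10 = 25.
This cut is saturated, so no flow can exceed 25.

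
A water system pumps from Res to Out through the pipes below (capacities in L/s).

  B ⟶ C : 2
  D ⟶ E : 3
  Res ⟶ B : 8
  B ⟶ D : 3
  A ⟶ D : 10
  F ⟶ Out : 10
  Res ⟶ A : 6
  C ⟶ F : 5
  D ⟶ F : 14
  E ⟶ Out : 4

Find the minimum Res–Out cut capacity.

11

Augment Res→A→D→E→Out: bottleneck 3, flow now 3.
Augment Res→A→D→F→Out: bottleneck 3, flow now 6.
Augment Res→B→C→F→Out: bottleneck 2, flow now 8.
Augment Res→B→D→F→Out: bottleneck 3, flow now 11.
No augmenting path remains; maximum flow = 11.
By max-flow min-cut, the minimum cut capacity equals the max flow.
In the residual graph, reachable from Res: {Res, B}.
Min-cut edges: Res→A (6), B→C (2), B→D (3); capacity 6 + 2 + 3 = 11.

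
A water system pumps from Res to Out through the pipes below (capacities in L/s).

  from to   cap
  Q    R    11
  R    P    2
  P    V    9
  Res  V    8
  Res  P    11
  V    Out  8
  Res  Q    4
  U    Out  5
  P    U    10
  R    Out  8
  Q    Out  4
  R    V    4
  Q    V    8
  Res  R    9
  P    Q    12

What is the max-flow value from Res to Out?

25

Augment Res→Q→Out: bottleneck 4, flow now 4.
Augment Res→R→Out: bottleneck 8, flow now 12.
Augment Res→V→Out: bottleneck 8, flow now 20.
Augment Res→P→U→Out: bottleneck 5, flow now 25.
No augmenting path remains; maximum flow = 25.
In the residual graph, reachable from Res: {Res, P, Q, R, U, V}.
Min-cut edges: Q→Out (4), R→Out (8), U→Out (5), V→Out (8); capacity 4 + 8 + 5 + 8 = 25.
This cut is saturated, so no flow can exceed 25.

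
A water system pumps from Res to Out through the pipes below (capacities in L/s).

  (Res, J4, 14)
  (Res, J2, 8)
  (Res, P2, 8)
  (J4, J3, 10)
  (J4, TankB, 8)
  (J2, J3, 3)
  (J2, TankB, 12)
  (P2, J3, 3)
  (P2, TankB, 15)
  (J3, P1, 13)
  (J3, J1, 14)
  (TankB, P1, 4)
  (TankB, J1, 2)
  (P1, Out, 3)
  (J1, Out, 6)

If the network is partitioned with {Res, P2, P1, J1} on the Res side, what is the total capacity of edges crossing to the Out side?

49

Edges leaving {Res, P2, P1, J1}: Res→J4 (14), Res→J2 (8), P2→J3 (3), P2→TankB (15), P1→Out (3), J1→Out (6).
Cut capacity = 14 + 8 + 3 + 15 + 3 + 6 = 49.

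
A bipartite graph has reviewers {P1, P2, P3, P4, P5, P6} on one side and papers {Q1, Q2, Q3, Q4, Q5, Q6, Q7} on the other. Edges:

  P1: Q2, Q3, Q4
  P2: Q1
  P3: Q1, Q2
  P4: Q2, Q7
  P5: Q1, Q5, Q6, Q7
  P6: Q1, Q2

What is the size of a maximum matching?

5

Unit-capacity flow: source→left, listed edges, right→sink; max matching = max flow.
Augmenting path P1→Q2 (+1); matched 1.
Augmenting path P2→Q1 (+1); matched 2.
Augmenting path P4→Q7 (+1); matched 3.
Augmenting path P5→Q5 (+1); matched 4.
Augmenting path P3→Q2→P1→Q3 (+1); matched 5.
No augmenting path remains; maximum matching = 5.
König certificate: {P1, P4, P5, Q1, Q2} is a vertex cover of size 5 (every listed pair touches it), so no matching can be larger.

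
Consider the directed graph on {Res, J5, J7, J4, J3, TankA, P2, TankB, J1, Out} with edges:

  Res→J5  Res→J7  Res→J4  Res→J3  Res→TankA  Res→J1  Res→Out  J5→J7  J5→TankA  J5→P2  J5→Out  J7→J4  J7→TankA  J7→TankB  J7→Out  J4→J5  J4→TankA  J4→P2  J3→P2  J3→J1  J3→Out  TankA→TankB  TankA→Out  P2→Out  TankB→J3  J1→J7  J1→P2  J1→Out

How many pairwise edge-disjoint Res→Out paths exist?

7

Assign every edge capacity 1; by Menger, the answer equals the max flow.
Path Res→Out (+1); total 1.
Path Res→J5→Out (+1); total 2.
Path Res→J7→Out (+1); total 3.
Path Res→J3→Out (+1); total 4.
Path Res→TankA→Out (+1); total 5.
Path Res→J1→Out (+1); total 6.
Path Res→J4→P2→Out (+1); total 7.
No residual Res→Out path; max flow = 7.
Certifying cut of size 7: {Res→J1, Res→J3, Res→J4, Res→J5, Res→J7, Res→Out, Res→TankA}.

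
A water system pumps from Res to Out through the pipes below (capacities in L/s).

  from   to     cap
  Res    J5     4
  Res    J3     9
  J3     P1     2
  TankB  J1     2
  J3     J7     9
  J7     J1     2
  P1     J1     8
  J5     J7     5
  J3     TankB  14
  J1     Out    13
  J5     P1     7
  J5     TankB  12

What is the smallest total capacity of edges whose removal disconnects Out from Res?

10

Augment Res→J3→P1→J1→Out: bottleneck 2, flow now 2.
Augment Res→J3→J7→J1→Out: bottleneck 2, flow now 4.
Augment Res→J3→TankB→J1→Out: bottleneck 2, flow now 6.
Augment Res→J5→P1→J1→Out: bottleneck 4, flow now 10.
No augmenting path remains; maximum flow = 10.
By max-flow min-cut, the minimum cut capacity equals the max flow.
In the residual graph, reachable from Res: {Res, J3, J7, TankB}.
Min-cut edges: Res→J5 (4), J3→P1 (2), J7→J1 (2), TankB→J1 (2); capacity 4 + 2 + 2 + 2 = 10.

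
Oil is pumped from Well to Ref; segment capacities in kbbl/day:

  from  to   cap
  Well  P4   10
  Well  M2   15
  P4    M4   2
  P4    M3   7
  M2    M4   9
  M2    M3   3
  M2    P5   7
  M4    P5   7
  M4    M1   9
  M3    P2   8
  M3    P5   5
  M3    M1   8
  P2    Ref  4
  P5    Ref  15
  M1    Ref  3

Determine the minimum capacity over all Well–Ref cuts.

Augment Well→M2→P5→Ref: bottleneck 7, flow now 7.
Augment Well→P4→M4→P5→Ref: bottleneck 2, flow now 9.
Augment Well→P4→M3→P2→Ref: bottleneck 4, flow now 13.
Augment Well→P4→M3→P5→Ref: bottleneck 3, flow now 16.
Augment Well→M2→M4→P5→Ref: bottleneck 3, flow now 19.
Augment Well→M2→M4→M1→Ref: bottleneck 3, flow now 22.
No augmenting path remains; maximum flow = 22.
By max-flow min-cut, the minimum cut capacity equals the max flow.
In the residual graph, reachable from Well: {Well, P4, M2, M4, M3, P2, P5, M1}.
Min-cut edges: P2→Ref (4), P5→Ref (15), M1→Ref (3); capacity 4 + 15 + 3 = 22.

22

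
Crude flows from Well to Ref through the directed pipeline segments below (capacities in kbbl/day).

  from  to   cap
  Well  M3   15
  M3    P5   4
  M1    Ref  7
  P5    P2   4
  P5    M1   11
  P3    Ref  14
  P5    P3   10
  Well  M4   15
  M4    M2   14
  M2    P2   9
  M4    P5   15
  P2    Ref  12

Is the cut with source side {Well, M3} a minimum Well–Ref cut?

Given cut capacity: 15 + 4 = 19.
Augment Well→M3→P5→P2→Ref: bottleneck 4, flow now 4.
Augment Well→M4→P5→P3→Ref: bottleneck 10, flow now 14.
Augment Well→M4→P5→M1→Ref: bottleneck 5, flow now 19.
No augmenting path remains; maximum flow = 19.
Cut capacity 19 equals the max flow, so it is a minimum cut.

Yes — it is a minimum cut (capacity 19).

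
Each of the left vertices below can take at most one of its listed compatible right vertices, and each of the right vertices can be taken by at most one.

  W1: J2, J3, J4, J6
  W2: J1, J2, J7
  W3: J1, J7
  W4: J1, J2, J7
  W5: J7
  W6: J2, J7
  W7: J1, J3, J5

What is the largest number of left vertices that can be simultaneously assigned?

5

Unit-capacity flow: source→left, listed edges, right→sink; max matching = max flow.
Augmenting path W1→J2 (+1); matched 1.
Augmenting path W2→J1 (+1); matched 2.
Augmenting path W3→J7 (+1); matched 3.
Augmenting path W7→J3 (+1); matched 4.
Augmenting path W4→J2→W1→J4 (+1); matched 5.
No augmenting path remains; maximum matching = 5.
König certificate: {W1, W7, J1, J2, J7} is a vertex cover of size 5 (every listed pair touches it), so no matching can be larger.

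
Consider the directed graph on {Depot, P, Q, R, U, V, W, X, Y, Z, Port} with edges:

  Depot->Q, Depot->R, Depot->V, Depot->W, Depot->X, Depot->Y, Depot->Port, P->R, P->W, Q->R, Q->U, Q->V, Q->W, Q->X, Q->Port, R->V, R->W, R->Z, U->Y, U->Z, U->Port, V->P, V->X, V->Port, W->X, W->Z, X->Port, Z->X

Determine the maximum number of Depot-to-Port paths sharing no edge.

Assign every edge capacity 1; by Menger, the answer equals the max flow.
Path Depot→Port (+1); total 1.
Path Depot→Q→Port (+1); total 2.
Path Depot→V→Port (+1); total 3.
Path Depot→X→Port (+1); total 4.
No residual Depot→Port path; max flow = 4.
Certifying cut of size 4: {Depot→Port, Depot→Q, V→Port, X→Port}.

4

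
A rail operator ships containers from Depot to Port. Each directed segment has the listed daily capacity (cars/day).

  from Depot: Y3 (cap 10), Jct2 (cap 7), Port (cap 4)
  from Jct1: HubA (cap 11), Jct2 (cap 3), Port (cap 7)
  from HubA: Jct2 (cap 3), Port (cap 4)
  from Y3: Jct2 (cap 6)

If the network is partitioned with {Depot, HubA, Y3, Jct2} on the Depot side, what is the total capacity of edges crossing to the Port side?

Edges leaving {Depot, HubA, Y3, Jct2}: Depot→Port (4), HubA→Port (4).
Cut capacity = 4 + 4 = 8.

8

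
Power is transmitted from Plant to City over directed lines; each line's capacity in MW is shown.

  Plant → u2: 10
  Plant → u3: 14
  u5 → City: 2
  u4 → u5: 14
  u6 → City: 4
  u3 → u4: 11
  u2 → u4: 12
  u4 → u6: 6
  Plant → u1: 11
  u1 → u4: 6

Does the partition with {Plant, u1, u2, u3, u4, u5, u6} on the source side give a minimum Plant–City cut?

Yes — it is a minimum cut (capacity 6).

Given cut capacity: 2 + 4 = 6.
Augment Plant→u1→u4→u5→City: bottleneck 2, flow now 2.
Augment Plant→u1→u4→u6→City: bottleneck 4, flow now 6.
No augmenting path remains; maximum flow = 6.
Cut capacity 6 equals the max flow, so it is a minimum cut.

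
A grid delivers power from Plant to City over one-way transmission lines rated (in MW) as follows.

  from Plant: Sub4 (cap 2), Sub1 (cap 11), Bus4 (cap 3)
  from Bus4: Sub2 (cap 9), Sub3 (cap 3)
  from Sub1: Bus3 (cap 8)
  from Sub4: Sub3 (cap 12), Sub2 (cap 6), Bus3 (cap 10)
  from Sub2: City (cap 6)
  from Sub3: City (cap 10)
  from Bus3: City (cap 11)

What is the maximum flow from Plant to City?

Augment Plant→Bus4→Sub2→City: bottleneck 3, flow now 3.
Augment Plant→Sub1→Bus3→City: bottleneck 8, flow now 11.
Augment Plant→Sub4→Sub2→City: bottleneck 2, flow now 13.
No augmenting path remains; maximum flow = 13.
In the residual graph, reachable from Plant: {Plant, Sub1}.
Min-cut edges: Plant→Bus4 (3), Plant→Sub4 (2), Sub1→Bus3 (8); capacity 3 + 2 + 8 = 13.
This cut is saturated, so no flow can exceed 13.

13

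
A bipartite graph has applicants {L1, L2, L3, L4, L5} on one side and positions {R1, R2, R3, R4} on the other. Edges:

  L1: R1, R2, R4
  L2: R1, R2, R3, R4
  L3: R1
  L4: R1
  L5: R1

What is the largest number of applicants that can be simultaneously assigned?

3

Unit-capacity flow: source→left, listed edges, right→sink; max matching = max flow.
Augmenting path L1→R1 (+1); matched 1.
Augmenting path L2→R2 (+1); matched 2.
Augmenting path L3→R1→L1→R4 (+1); matched 3.
No augmenting path remains; maximum matching = 3.
König certificate: {L1, L2, R1} is a vertex cover of size 3 (every listed pair touches it), so no matching can be larger.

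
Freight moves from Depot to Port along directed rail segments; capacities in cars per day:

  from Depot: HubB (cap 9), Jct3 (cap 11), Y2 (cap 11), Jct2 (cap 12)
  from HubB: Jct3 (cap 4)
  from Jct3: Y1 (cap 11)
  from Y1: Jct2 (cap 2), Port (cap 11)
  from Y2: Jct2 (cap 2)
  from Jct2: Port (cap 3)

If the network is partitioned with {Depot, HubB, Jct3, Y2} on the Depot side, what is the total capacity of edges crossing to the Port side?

Edges leaving {Depot, HubB, Jct3, Y2}: Depot→Jct2 (12), Jct3→Y1 (11), Y2→Jct2 (2).
Cut capacity = 12 + 11 + 2 = 25.

25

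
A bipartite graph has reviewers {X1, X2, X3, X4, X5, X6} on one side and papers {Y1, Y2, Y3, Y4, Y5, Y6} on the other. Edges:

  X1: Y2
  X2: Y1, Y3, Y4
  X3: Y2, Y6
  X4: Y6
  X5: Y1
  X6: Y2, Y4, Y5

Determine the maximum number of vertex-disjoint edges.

Unit-capacity flow: source→left, listed edges, right→sink; max matching = max flow.
Augmenting path X1→Y2 (+1); matched 1.
Augmenting path X2→Y1 (+1); matched 2.
Augmenting path X3→Y6 (+1); matched 3.
Augmenting path X6→Y4 (+1); matched 4.
Augmenting path X5→Y1→X2→Y3 (+1); matched 5.
No augmenting path remains; maximum matching = 5.
König certificate: {X2, X5, X6, Y2, Y6} is a vertex cover of size 5 (every listed pair touches it), so no matching can be larger.

5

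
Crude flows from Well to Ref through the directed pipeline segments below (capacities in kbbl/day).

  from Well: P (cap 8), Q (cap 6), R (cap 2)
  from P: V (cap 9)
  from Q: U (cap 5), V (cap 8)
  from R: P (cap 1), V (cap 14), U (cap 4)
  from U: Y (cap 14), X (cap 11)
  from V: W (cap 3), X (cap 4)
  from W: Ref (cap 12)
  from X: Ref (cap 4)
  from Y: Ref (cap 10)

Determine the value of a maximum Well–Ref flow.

14

Augment Well→P→V→W→Ref: bottleneck 3, flow now 3.
Augment Well→P→V→X→Ref: bottleneck 4, flow now 7.
Augment Well→Q→U→Y→Ref: bottleneck 5, flow now 12.
Augment Well→R→U→Y→Ref: bottleneck 2, flow now 14.
No augmenting path remains; maximum flow = 14.
In the residual graph, reachable from Well: {Well, P, Q, V}.
Min-cut edges: Well→R (2), Q→U (5), V→W (3), V→X (4); capacity 2 + 5 + 3 + 4 = 14.
This cut is saturated, so no flow can exceed 14.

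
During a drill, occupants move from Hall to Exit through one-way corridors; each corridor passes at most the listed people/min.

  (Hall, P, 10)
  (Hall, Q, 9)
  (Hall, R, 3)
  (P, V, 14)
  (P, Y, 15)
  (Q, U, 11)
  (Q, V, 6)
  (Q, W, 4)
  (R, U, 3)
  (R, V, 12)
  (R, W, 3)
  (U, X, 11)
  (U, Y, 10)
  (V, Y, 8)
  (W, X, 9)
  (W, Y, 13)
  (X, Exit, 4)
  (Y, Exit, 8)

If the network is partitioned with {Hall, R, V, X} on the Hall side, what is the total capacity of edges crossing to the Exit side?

37

Edges leaving {Hall, R, V, X}: Hall→P (10), Hall→Q (9), R→U (3), R→W (3), V→Y (8), X→Exit (4).
Cut capacity = 10 + 9 + 3 + 3 + 8 + 4 = 37.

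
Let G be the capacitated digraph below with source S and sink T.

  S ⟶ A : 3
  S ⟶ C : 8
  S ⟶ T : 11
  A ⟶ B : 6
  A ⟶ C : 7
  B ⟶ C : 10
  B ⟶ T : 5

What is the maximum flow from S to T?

14

Augment S→T: bottleneck 11, flow now 11.
Augment S→A→B→T: bottleneck 3, flow now 14.
No augmenting path remains; maximum flow = 14.
In the residual graph, reachable from S: {S, C}.
Min-cut edges: S→A (3), S→T (11); capacity 3 + 11 = 14.
This cut is saturated, so no flow can exceed 14.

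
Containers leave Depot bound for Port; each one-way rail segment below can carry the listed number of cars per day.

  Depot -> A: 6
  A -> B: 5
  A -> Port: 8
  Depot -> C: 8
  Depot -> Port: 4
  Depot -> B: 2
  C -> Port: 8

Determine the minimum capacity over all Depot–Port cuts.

18

Augment Depot→Port: bottleneck 4, flow now 4.
Augment Depot→A→Port: bottleneck 6, flow now 10.
Augment Depot→C→Port: bottleneck 8, flow now 18.
No augmenting path remains; maximum flow = 18.
By max-flow min-cut, the minimum cut capacity equals the max flow.
In the residual graph, reachable from Depot: {Depot, B}.
Min-cut edges: Depot→A (6), Depot→C (8), Depot→Port (4); capacity 6 + 8 + 4 = 18.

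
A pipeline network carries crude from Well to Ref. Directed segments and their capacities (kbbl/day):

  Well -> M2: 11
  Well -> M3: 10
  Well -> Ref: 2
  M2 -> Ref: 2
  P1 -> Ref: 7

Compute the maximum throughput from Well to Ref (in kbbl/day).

Augment Well→Ref: bottleneck 2, flow now 2.
Augment Well→M2→Ref: bottleneck 2, flow now 4.
No augmenting path remains; maximum flow = 4.
In the residual graph, reachable from Well: {Well, M2, M3}.
Min-cut edges: Well→Ref (2), M2→Ref (2); capacity 2 + 2 = 4.
This cut is saturated, so no flow can exceed 4.

4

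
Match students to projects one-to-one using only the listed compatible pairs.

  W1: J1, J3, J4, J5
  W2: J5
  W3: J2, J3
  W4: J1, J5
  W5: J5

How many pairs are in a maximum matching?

4

Unit-capacity flow: source→left, listed edges, right→sink; max matching = max flow.
Augmenting path W1→J1 (+1); matched 1.
Augmenting path W2→J5 (+1); matched 2.
Augmenting path W3→J2 (+1); matched 3.
Augmenting path W4→J1→W1→J3 (+1); matched 4.
No augmenting path remains; maximum matching = 4.
König certificate: {W1, W3, W4, J5} is a vertex cover of size 4 (every listed pair touches it), so no matching can be larger.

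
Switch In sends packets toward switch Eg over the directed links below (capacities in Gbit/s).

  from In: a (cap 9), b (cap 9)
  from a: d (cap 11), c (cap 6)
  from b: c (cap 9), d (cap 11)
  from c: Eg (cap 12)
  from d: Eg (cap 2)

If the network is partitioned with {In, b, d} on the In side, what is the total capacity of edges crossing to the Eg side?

Edges leaving {In, b, d}: In→a (9), b→c (9), d→Eg (2).
Cut capacity = 9 + 9 + 2 = 20.

20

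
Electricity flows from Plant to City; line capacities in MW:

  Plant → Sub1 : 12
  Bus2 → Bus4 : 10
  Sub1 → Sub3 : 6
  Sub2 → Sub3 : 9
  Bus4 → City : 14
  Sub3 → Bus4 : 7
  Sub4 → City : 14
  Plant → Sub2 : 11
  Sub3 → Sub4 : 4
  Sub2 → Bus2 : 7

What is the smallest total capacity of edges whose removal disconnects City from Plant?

17

Augment Plant→Sub2→Sub3→Bus4→City: bottleneck 7, flow now 7.
Augment Plant→Sub2→Sub3→Sub4→City: bottleneck 2, flow now 9.
Augment Plant→Sub2→Bus2→Bus4→City: bottleneck 2, flow now 11.
Augment Plant→Sub1→Sub3→Sub4→City: bottleneck 2, flow now 13.
Augment Plant→Sub1→Sub3→Sub2→Bus2→Bus4→City: bottleneck 4, flow now 17. (uses reverse residual edge)
No augmenting path remains; maximum flow = 17.
By max-flow min-cut, the minimum cut capacity equals the max flow.
In the residual graph, reachable from Plant: {Plant, Sub1}.
Min-cut edges: Plant→Sub2 (11), Sub1→Sub3 (6); capacity 11 + 6 = 17.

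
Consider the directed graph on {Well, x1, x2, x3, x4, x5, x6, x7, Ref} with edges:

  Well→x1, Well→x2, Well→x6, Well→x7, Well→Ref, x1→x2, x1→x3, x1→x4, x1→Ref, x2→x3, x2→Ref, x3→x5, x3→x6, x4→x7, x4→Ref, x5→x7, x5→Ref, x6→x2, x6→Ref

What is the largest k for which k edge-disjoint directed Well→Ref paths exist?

Assign every edge capacity 1; by Menger, the answer equals the max flow.
Path Well→Ref (+1); total 1.
Path Well→x1→Ref (+1); total 2.
Path Well→x2→Ref (+1); total 3.
Path Well→x6→Ref (+1); total 4.
No residual Well→Ref path; max flow = 4.
Certifying cut of size 4: {Well→Ref, Well→x1, Well→x2, Well→x6}.

4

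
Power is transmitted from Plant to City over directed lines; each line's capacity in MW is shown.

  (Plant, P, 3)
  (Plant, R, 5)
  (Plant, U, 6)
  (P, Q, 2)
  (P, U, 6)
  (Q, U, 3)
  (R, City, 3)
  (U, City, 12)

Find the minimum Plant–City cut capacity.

Augment Plant→R→City: bottleneck 3, flow now 3.
Augment Plant→U→City: bottleneck 6, flow now 9.
Augment Plant→P→U→City: bottleneck 3, flow now 12.
No augmenting path remains; maximum flow = 12.
By max-flow min-cut, the minimum cut capacity equals the max flow.
In the residual graph, reachable from Plant: {Plant, R}.
Min-cut edges: Plant→P (3), Plant→U (6), R→City (3); capacity 3 + 6 + 3 = 12.

12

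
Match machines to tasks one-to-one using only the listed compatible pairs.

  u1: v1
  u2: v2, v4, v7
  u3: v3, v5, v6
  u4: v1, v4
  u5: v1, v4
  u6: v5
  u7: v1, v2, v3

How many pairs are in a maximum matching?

Unit-capacity flow: source→left, listed edges, right→sink; max matching = max flow.
Augmenting path u1→v1 (+1); matched 1.
Augmenting path u2→v2 (+1); matched 2.
Augmenting path u3→v3 (+1); matched 3.
Augmenting path u4→v4 (+1); matched 4.
Augmenting path u6→v5 (+1); matched 5.
Augmenting path u7→v2→u2→v7 (+1); matched 6.
No augmenting path remains; maximum matching = 6.
König certificate: {u2, u3, u6, u7, v1, v4} is a vertex cover of size 6 (every listed pair touches it), so no matching can be larger.

6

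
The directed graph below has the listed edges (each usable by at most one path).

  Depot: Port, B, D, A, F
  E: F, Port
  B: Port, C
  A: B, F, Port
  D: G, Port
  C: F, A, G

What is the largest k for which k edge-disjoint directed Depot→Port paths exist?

Assign every edge capacity 1; by Menger, the answer equals the max flow.
Path Depot→Port (+1); total 1.
Path Depot→A→Port (+1); total 2.
Path Depot→B→Port (+1); total 3.
Path Depot→D→Port (+1); total 4.
No residual Depot→Port path; max flow = 4.
Certifying cut of size 4: {Depot→A, Depot→B, Depot→D, Depot→Port}.

4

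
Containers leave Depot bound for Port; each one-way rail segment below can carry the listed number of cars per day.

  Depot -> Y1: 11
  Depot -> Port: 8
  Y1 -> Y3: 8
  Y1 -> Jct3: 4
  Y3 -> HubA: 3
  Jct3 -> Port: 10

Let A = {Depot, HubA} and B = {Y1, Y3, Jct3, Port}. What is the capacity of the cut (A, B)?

19

Edges leaving {Depot, HubA}: Depot→Y1 (11), Depot→Port (8).
Cut capacity = 11 + 8 = 19.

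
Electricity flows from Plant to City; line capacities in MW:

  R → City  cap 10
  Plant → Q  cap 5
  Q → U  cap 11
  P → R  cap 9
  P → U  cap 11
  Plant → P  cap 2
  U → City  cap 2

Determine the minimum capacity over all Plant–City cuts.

4

Augment Plant→P→R→City: bottleneck 2, flow now 2.
Augment Plant→Q→U→City: bottleneck 2, flow now 4.
No augmenting path remains; maximum flow = 4.
By max-flow min-cut, the minimum cut capacity equals the max flow.
In the residual graph, reachable from Plant: {Plant, Q, U}.
Min-cut edges: Plant→P (2), U→City (2); capacity 2 + 2 = 4.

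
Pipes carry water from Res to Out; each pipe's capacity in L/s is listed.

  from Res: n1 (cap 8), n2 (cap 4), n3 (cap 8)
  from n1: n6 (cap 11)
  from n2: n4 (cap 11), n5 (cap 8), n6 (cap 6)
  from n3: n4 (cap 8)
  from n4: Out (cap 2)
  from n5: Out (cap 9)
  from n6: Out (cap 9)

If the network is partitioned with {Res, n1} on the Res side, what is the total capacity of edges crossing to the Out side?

Edges leaving {Res, n1}: Res→n2 (4), Res→n3 (8), n1→n6 (11).
Cut capacity = 4 + 8 + 11 = 23.

23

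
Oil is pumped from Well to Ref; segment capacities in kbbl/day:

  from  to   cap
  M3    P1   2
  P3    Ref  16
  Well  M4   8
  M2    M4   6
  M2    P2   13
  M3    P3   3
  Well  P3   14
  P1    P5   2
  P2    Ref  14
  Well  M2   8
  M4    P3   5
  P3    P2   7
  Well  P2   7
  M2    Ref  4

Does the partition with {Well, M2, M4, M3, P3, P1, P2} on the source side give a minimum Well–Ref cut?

Given cut capacity: 4 + 16 + 2 + 14 = 36.
Augment Well→M2→Ref: bottleneck 4, flow now 4.
Augment Well→P3→Ref: bottleneck 14, flow now 18.
Augment Well→P2→Ref: bottleneck 7, flow now 25.
Augment Well→M2→P2→Ref: bottleneck 4, flow now 29.
Augment Well→M4→P3→Ref: bottleneck 2, flow now 31.
Augment Well→M4→P3→P2→Ref: bottleneck 3, flow now 34.
No augmenting path remains; maximum flow = 34.
In the residual graph, reachable from Well: {Well, M4}.
Min-cut edges: Well→M2 (8), Well→P3 (14), Well→P2 (7), M4→P3 (5); capacity 8 + 14 + 7 + 5 = 34.
Cut capacity 36 exceeds the max flow 34, so it is not minimum.

No — its capacity is 36, but the minimum cut has capacity 34.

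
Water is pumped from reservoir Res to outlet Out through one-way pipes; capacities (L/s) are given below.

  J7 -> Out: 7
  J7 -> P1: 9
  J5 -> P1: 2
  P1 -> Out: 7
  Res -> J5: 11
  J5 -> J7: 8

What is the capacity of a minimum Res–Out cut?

10

Augment Res→J5→J7→Out: bottleneck 7, flow now 7.
Augment Res→J5→P1→Out: bottleneck 2, flow now 9.
Augment Res→J5→J7→P1→Out: bottleneck 1, flow now 10.
No augmenting path remains; maximum flow = 10.
By max-flow min-cut, the minimum cut capacity equals the max flow.
In the residual graph, reachable from Res: {Res, J5}.
Min-cut edges: J5→J7 (8), J5→P1 (2); capacity 8 + 2 = 10.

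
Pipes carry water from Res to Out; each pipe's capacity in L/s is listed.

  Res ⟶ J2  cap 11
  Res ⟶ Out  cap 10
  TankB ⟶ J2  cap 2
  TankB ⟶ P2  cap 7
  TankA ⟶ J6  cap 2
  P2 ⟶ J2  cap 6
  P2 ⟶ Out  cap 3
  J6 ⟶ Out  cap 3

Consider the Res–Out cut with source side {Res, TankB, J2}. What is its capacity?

17

Edges leaving {Res, TankB, J2}: Res→Out (10), TankB→P2 (7).
Cut capacity = 10 + 7 = 17.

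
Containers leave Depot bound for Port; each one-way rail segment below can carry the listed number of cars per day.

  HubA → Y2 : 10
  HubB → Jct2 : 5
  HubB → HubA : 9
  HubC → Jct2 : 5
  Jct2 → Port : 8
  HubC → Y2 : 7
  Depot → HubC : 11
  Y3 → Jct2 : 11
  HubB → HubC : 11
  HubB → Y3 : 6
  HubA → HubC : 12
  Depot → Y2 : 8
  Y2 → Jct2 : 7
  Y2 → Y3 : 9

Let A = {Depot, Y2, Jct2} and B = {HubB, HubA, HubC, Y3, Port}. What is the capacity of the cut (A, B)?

Edges leaving {Depot, Y2, Jct2}: Depot→HubC (11), Y2→Y3 (9), Jct2→Port (8).
Cut capacity = 11 + 9 + 8 = 28.

28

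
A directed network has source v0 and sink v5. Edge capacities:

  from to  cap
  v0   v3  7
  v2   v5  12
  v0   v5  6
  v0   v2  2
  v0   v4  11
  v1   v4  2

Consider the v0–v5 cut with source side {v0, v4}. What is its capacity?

15

Edges leaving {v0, v4}: v0→v2 (2), v0→v3 (7), v0→v5 (6).
Cut capacity = 2 + 7 + 6 = 15.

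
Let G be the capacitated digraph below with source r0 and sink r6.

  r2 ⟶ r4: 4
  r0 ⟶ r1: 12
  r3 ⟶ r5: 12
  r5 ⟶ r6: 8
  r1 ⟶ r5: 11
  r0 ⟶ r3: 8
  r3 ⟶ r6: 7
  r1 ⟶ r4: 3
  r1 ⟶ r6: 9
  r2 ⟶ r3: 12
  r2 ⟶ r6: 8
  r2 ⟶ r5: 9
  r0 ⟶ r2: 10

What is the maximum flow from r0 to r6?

Augment r0→r1→r6: bottleneck 9, flow now 9.
Augment r0→r2→r6: bottleneck 8, flow now 17.
Augment r0→r3→r6: bottleneck 7, flow now 24.
Augment r0→r1→r5→r6: bottleneck 3, flow now 27.
Augment r0→r2→r5→r6: bottleneck 2, flow now 29.
Augment r0→r3→r5→r6: bottleneck 1, flow now 30.
No augmenting path remains; maximum flow = 30.
In the residual graph, reachable from r0: {r0}.
Min-cut edges: r0→r1 (12), r0→r2 (10), r0→r3 (8); capacity 12 + 10 + 8 = 30.
This cut is saturated, so no flow can exceed 30.

30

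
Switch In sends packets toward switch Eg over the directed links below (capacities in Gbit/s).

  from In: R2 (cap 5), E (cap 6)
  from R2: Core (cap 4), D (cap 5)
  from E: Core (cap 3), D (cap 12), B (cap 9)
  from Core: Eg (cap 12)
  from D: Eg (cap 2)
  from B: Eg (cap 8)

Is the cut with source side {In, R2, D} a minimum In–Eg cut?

No — its capacity is 12, but the minimum cut has capacity 11.

Given cut capacity: 6 + 4 + 2 = 12.
Augment In→R2→Core→Eg: bottleneck 4, flow now 4.
Augment In→R2→D→Eg: bottleneck 1, flow now 5.
Augment In→E→Core→Eg: bottleneck 3, flow now 8.
Augment In→E→D→Eg: bottleneck 1, flow now 9.
Augment In→E→B→Eg: bottleneck 2, flow now 11.
No augmenting path remains; maximum flow = 11.
In the residual graph, reachable from In: {In}.
Min-cut edges: In→R2 (5), In→E (6); capacity 5 + 6 = 11.
Cut capacity 12 exceeds the max flow 11, so it is not minimum.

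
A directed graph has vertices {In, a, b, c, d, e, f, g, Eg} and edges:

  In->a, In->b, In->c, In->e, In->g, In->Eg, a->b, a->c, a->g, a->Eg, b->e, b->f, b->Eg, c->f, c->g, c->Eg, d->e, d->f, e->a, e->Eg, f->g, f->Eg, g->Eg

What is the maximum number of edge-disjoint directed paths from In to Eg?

6

Assign every edge capacity 1; by Menger, the answer equals the max flow.
Path In→Eg (+1); total 1.
Path In→a→Eg (+1); total 2.
Path In→b→Eg (+1); total 3.
Path In→c→Eg (+1); total 4.
Path In→e→Eg (+1); total 5.
Path In→g→Eg (+1); total 6.
No residual In→Eg path; max flow = 6.
Certifying cut of size 6: {In→Eg, In→a, In→b, In→c, In→e, In→g}.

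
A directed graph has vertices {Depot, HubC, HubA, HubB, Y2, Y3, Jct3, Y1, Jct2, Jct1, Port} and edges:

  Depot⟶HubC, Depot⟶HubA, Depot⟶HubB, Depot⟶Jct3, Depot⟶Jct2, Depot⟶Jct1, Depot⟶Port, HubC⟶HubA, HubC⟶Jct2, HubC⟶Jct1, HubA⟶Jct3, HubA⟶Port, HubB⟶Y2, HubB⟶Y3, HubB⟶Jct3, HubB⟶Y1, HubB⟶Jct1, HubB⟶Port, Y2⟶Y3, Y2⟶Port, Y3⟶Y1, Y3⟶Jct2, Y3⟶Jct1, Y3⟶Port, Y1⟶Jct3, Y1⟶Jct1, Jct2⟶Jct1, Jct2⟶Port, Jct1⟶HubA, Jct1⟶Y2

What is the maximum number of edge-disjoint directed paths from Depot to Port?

5

Assign every edge capacity 1; by Menger, the answer equals the max flow.
Path Depot→Port (+1); total 1.
Path Depot→HubA→Port (+1); total 2.
Path Depot→HubB→Port (+1); total 3.
Path Depot→Jct2→Port (+1); total 4.
Path Depot→Jct1→Y2→Port (+1); total 5.
No residual Depot→Port path; max flow = 5.
Certifying cut of size 5: {Depot→HubB, Depot→Port, HubA→Port, Jct1→Y2, Jct2→Port}.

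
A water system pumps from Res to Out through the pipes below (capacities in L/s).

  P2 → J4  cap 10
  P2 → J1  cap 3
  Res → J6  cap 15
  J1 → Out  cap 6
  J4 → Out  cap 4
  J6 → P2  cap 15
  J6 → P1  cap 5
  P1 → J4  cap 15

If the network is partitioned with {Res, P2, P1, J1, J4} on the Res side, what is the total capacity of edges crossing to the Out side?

Edges leaving {Res, P2, P1, J1, J4}: Res→J6 (15), J1→Out (6), J4→Out (4).
Cut capacity = 15 + 6 + 4 = 25.

25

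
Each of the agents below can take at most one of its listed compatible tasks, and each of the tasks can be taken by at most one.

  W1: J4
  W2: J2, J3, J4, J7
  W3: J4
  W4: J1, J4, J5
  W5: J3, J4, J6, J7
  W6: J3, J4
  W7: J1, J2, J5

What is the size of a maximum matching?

6

Unit-capacity flow: source→left, listed edges, right→sink; max matching = max flow.
Augmenting path W1→J4 (+1); matched 1.
Augmenting path W2→J2 (+1); matched 2.
Augmenting path W4→J1 (+1); matched 3.
Augmenting path W5→J3 (+1); matched 4.
Augmenting path W7→J5 (+1); matched 5.
Augmenting path W6→J3→W5→J6 (+1); matched 6.
No augmenting path remains; maximum matching = 6.
König certificate: {W2, W4, W5, W6, W7, J4} is a vertex cover of size 6 (every listed pair touches it), so no matching can be larger.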